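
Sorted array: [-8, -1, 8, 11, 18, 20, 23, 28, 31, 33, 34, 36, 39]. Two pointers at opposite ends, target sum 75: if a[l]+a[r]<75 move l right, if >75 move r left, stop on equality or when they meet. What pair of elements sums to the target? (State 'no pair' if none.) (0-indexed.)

(36, 39)

[0,12] -8+39=31 <75 → l++
[1,12] -1+39=38 <75 → l++
[2,12] 8+39=47 <75 → l++
[3,12] 11+39=50 <75 → l++
[4,12] 18+39=57 <75 → l++
[5,12] 20+39=59 <75 → l++
[6,12] 23+39=62 <75 → l++
[7,12] 28+39=67 <75 → l++
[8,12] 31+39=70 <75 → l++
[9,12] 33+39=72 <75 → l++
[10,12] 34+39=73 <75 → l++
[11,12] 36+39=75 → found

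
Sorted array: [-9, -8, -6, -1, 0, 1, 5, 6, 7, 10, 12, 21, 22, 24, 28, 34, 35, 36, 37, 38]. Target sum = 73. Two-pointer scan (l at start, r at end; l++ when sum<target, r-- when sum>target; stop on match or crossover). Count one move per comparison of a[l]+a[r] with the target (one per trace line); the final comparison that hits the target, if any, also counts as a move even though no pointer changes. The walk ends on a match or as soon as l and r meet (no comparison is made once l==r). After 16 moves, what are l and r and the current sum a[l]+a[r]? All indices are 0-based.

[0,19] -9+38=29 <73 → l++
[1,19] -8+38=30 <73 → l++
[2,19] -6+38=32 <73 → l++
[3,19] -1+38=37 <73 → l++
[4,19] 0+38=38 <73 → l++
[5,19] 1+38=39 <73 → l++
[6,19] 5+38=43 <73 → l++
[7,19] 6+38=44 <73 → l++
[8,19] 7+38=45 <73 → l++
[9,19] 10+38=48 <73 → l++
[10,19] 12+38=50 <73 → l++
[11,19] 21+38=59 <73 → l++
[12,19] 22+38=60 <73 → l++
[13,19] 24+38=62 <73 → l++
[14,19] 28+38=66 <73 → l++
[15,19] 34+38=72 <73 → l++

l=16, r=19, sum=73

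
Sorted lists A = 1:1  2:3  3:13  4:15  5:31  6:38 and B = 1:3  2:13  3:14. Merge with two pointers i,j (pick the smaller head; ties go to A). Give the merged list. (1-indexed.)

[1, 3, 3, 13, 13, 14, 15, 31, 38]

i=1 j=1: A[i]=1<=B[j]=3 take 1, i++
i=2 j=1: A[i]=3<=B[j]=3 take 3, i++
i=3 j=1: A[i]=13>B[j]=3 take 3, j++
i=3 j=2: A[i]=13<=B[j]=13 take 13, i++
i=4 j=2: A[i]=15>B[j]=13 take 13, j++
i=4 j=3: A[i]=15>B[j]=14 take 14, j++
i=4 j=4: B done, take A[i]=15, i++
i=5 j=4: B done, take A[i]=31, i++
i=6 j=4: B done, take A[i]=38, i++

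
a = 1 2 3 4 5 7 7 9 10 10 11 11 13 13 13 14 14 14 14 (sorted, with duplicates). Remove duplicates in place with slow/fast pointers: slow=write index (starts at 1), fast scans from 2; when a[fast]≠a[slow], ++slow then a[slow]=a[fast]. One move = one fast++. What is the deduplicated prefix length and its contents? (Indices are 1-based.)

length 11; prefix = [1, 2, 3, 4, 5, 7, 9, 10, 11, 13, 14]

(s=1,f=2) a[fast]=2≠a[slow]=1 write a[2]=2 → slow++,fast++
(s=2,f=3) a[fast]=3≠a[slow]=2 write a[3]=3 → slow++,fast++
(s=3,f=4) a[fast]=4≠a[slow]=3 write a[4]=4 → slow++,fast++
(s=4,f=5) a[fast]=5≠a[slow]=4 write a[5]=5 → slow++,fast++
(s=5,f=6) a[fast]=7≠a[slow]=5 write a[6]=7 → slow++,fast++
(s=6,f=7) a[fast]=7=a[slow] dup → fast++
(s=6,f=8) a[fast]=9≠a[slow]=7 write a[7]=9 → slow++,fast++
(s=7,f=9) a[fast]=10≠a[slow]=9 write a[8]=10 → slow++,fast++
(s=8,f=10) a[fast]=10=a[slow] dup → fast++
(s=8,f=11) a[fast]=11≠a[slow]=10 write a[9]=11 → slow++,fast++
(s=9,f=12) a[fast]=11=a[slow] dup → fast++
(s=9,f=13) a[fast]=13≠a[slow]=11 write a[10]=13 → slow++,fast++
(s=10,f=14) a[fast]=13=a[slow] dup → fast++
(s=10,f=15) a[fast]=13=a[slow] dup → fast++
(s=10,f=16) a[fast]=14≠a[slow]=13 write a[11]=14 → slow++,fast++
(s=11,f=17) a[fast]=14=a[slow] dup → fast++
(s=11,f=18) a[fast]=14=a[slow] dup → fast++
(s=11,f=19) a[fast]=14=a[slow] dup → fast++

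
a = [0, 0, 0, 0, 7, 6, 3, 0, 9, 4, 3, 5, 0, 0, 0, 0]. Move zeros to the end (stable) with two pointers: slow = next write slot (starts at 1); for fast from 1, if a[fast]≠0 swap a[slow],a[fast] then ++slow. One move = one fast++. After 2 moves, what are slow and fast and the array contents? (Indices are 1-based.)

slow=1, fast=3, a=[0, 0, 0, 0, 7, 6, 3, 0, 9, 4, 3, 5, 0, 0, 0, 0]

slow=1 fast=1: a[fast]=0, fast++
slow=1 fast=2: a[fast]=0, fast++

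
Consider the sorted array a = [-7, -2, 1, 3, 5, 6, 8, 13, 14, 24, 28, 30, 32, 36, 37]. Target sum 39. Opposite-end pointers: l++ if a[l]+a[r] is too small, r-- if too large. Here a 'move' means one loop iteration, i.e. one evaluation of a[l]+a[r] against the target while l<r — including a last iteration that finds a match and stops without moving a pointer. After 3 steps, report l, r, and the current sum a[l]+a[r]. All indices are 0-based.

l=3, r=14, sum=40

[0,14] -7+37=30 <39 → l++
[1,14] -2+37=35 <39 → l++
[2,14] 1+37=38 <39 → l++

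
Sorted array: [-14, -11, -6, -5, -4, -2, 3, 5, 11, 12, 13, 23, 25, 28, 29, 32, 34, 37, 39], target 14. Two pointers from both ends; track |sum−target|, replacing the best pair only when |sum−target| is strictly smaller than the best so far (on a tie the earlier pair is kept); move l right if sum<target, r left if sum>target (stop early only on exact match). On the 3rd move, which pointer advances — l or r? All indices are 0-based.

r

l=0 r=18: -14+39=25 d=11 *, r--
l=0 r=17: -14+37=23 d=9 *, r--
l=0 r=16: -14+34=20 d=6 *, r--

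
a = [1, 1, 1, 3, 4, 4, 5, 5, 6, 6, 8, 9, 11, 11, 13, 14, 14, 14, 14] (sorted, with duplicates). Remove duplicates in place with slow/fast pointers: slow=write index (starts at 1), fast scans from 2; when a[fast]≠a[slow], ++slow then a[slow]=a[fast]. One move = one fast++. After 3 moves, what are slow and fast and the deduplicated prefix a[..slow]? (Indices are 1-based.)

(s=1,f=2) a[fast]=1=a[slow] dup → fast++
(s=1,f=3) a[fast]=1=a[slow] dup → fast++
(s=1,f=4) a[fast]=3≠a[slow]=1 write a[2]=3 → slow++,fast++

slow=2, fast=5, prefix=[1, 3]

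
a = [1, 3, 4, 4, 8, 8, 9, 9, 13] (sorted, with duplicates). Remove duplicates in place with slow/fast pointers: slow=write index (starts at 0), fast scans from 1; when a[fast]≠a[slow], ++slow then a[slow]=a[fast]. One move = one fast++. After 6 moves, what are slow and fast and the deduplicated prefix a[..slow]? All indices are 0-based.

slow=4, fast=7, prefix=[1, 3, 4, 8, 9]

(s=0,f=1) a[fast]=3≠a[slow]=1 write a[1]=3 → slow++,fast++
(s=1,f=2) a[fast]=4≠a[slow]=3 write a[2]=4 → slow++,fast++
(s=2,f=3) a[fast]=4=a[slow] dup → fast++
(s=2,f=4) a[fast]=8≠a[slow]=4 write a[3]=8 → slow++,fast++
(s=3,f=5) a[fast]=8=a[slow] dup → fast++
(s=3,f=6) a[fast]=9≠a[slow]=8 write a[4]=9 → slow++,fast++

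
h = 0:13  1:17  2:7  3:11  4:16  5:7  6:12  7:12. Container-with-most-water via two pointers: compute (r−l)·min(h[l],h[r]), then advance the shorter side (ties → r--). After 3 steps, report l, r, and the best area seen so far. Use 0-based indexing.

l=0 r=7: min(13,12)*7=84 best=84 *, r--
l=0 r=6: min(13,12)*6=72 best=84, r--
l=0 r=5: min(13,7)*5=35 best=84, r--

l=0, r=4, best area=84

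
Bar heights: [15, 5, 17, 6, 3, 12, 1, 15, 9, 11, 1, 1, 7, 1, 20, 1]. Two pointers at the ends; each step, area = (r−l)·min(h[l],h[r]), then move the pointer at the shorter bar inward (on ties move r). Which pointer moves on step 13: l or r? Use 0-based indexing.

[0,15] min(15,1)*15=15 best=15 * → r--
[0,14] min(15,20)*14=210 best=210 * → l++
[1,14] min(5,20)*13=65 best=210 → l++
[2,14] min(17,20)*12=204 best=210 → l++
[3,14] min(6,20)*11=66 best=210 → l++
[4,14] min(3,20)*10=30 best=210 → l++
[5,14] min(12,20)*9=108 best=210 → l++
[6,14] min(1,20)*8=8 best=210 → l++
[7,14] min(15,20)*7=105 best=210 → l++
[8,14] min(9,20)*6=54 best=210 → l++
[9,14] min(11,20)*5=55 best=210 → l++
[10,14] min(1,20)*4=4 best=210 → l++
[11,14] min(1,20)*3=3 best=210 → l++

l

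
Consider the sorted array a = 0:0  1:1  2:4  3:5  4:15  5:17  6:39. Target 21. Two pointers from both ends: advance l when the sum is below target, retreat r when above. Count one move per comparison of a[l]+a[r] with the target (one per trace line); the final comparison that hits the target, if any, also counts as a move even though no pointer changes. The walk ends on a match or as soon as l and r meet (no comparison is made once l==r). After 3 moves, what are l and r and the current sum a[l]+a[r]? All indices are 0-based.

l=2, r=5, sum=21

l=0 r=6: 0+39=39 >21, r--
l=0 r=5: 0+17=17 <21, l++
l=1 r=5: 1+17=18 <21, l++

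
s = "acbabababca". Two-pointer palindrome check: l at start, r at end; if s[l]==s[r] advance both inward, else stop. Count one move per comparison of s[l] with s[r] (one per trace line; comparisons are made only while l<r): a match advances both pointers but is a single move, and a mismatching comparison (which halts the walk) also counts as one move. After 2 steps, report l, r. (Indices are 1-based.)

l=3, r=9

l=1 r=11: 'a'=='a', l++,r--
l=2 r=10: 'c'=='c', l++,r--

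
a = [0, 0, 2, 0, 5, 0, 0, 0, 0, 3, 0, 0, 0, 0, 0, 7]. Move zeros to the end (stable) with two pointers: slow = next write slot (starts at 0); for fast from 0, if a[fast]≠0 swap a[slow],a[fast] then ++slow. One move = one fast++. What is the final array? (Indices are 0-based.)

[2, 5, 3, 7, 0, 0, 0, 0, 0, 0, 0, 0, 0, 0, 0, 0]

slow=0 fast=0: a[fast]=0, fast++
slow=0 fast=1: a[fast]=0, fast++
slow=0 fast=2: a[fast]=2≠0 swap→a[0]=2, slow++,fast++
slow=1 fast=3: a[fast]=0, fast++
slow=1 fast=4: a[fast]=5≠0 swap→a[1]=5, slow++,fast++
slow=2 fast=5: a[fast]=0, fast++
slow=2 fast=6: a[fast]=0, fast++
slow=2 fast=7: a[fast]=0, fast++
slow=2 fast=8: a[fast]=0, fast++
slow=2 fast=9: a[fast]=3≠0 swap→a[2]=3, slow++,fast++
slow=3 fast=10: a[fast]=0, fast++
slow=3 fast=11: a[fast]=0, fast++
slow=3 fast=12: a[fast]=0, fast++
slow=3 fast=13: a[fast]=0, fast++
slow=3 fast=14: a[fast]=0, fast++
slow=3 fast=15: a[fast]=7≠0 swap→a[3]=7, slow++,fast++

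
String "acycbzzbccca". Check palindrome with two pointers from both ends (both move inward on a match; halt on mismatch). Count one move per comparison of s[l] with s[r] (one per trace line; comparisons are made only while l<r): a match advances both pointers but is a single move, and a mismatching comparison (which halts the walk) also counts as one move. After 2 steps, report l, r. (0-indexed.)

l=2, r=9

[0,11] 'a'=='a' → l++,r--
[1,10] 'c'=='c' → l++,r--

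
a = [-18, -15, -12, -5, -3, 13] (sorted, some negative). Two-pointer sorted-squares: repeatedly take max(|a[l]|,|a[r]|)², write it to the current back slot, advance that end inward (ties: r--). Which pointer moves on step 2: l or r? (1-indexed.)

l

[1,6] |-18|>|13| out[6]=324 → l++
[2,6] |-15|>|13| out[5]=225 → l++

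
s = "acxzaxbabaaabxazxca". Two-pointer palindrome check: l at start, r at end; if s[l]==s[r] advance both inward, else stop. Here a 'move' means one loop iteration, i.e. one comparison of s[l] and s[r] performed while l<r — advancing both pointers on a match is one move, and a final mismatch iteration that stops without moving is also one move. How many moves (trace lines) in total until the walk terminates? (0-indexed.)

9 moves

l=0 r=18: 'a'=='a', l++,r--
l=1 r=17: 'c'=='c', l++,r--
l=2 r=16: 'x'=='x', l++,r--
l=3 r=15: 'z'=='z', l++,r--
l=4 r=14: 'a'=='a', l++,r--
l=5 r=13: 'x'=='x', l++,r--
l=6 r=12: 'b'=='b', l++,r--
l=7 r=11: 'a'=='a', l++,r--
l=8 r=10: 'b'!='a', stop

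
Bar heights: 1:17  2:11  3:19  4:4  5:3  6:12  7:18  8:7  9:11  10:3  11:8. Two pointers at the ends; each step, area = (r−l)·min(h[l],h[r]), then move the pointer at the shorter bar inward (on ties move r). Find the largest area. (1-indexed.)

l=1 r=11: min(17,8)*10=80 best=80 *, r--
l=1 r=10: min(17,3)*9=27 best=80, r--
l=1 r=9: min(17,11)*8=88 best=88 *, r--
l=1 r=8: min(17,7)*7=49 best=88, r--
l=1 r=7: min(17,18)*6=102 best=102 *, l++
l=2 r=7: min(11,18)*5=55 best=102, l++
l=3 r=7: min(19,18)*4=72 best=102, r--
l=3 r=6: min(19,12)*3=36 best=102, r--
l=3 r=5: min(19,3)*2=6 best=102, r--
l=3 r=4: min(19,4)*1=4 best=102, r--

max area = 102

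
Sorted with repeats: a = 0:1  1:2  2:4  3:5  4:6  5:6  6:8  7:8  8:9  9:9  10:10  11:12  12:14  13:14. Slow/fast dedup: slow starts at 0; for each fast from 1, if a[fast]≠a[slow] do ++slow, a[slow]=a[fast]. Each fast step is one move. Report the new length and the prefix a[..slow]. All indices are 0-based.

length 10; prefix = [1, 2, 4, 5, 6, 8, 9, 10, 12, 14]

slow=0 fast=1: a[fast]=2≠a[slow]=1 write a[1]=2, slow++,fast++
slow=1 fast=2: a[fast]=4≠a[slow]=2 write a[2]=4, slow++,fast++
slow=2 fast=3: a[fast]=5≠a[slow]=4 write a[3]=5, slow++,fast++
slow=3 fast=4: a[fast]=6≠a[slow]=5 write a[4]=6, slow++,fast++
slow=4 fast=5: a[fast]=6=a[slow] dup, fast++
slow=4 fast=6: a[fast]=8≠a[slow]=6 write a[5]=8, slow++,fast++
slow=5 fast=7: a[fast]=8=a[slow] dup, fast++
slow=5 fast=8: a[fast]=9≠a[slow]=8 write a[6]=9, slow++,fast++
slow=6 fast=9: a[fast]=9=a[slow] dup, fast++
slow=6 fast=10: a[fast]=10≠a[slow]=9 write a[7]=10, slow++,fast++
slow=7 fast=11: a[fast]=12≠a[slow]=10 write a[8]=12, slow++,fast++
slow=8 fast=12: a[fast]=14≠a[slow]=12 write a[9]=14, slow++,fast++
slow=9 fast=13: a[fast]=14=a[slow] dup, fast++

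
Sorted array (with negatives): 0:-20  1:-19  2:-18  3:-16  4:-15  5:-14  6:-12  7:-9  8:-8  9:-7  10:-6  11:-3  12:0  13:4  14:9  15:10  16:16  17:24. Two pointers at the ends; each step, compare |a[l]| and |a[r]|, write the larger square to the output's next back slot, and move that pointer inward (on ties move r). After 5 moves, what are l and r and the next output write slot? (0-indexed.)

l=3, r=15, next write slot=12

l=0 r=17: |-20|<=|24| out[17]=576, r--
l=0 r=16: |-20|>|16| out[16]=400, l++
l=1 r=16: |-19|>|16| out[15]=361, l++
l=2 r=16: |-18|>|16| out[14]=324, l++
l=3 r=16: |-16|<=|16| out[13]=256, r--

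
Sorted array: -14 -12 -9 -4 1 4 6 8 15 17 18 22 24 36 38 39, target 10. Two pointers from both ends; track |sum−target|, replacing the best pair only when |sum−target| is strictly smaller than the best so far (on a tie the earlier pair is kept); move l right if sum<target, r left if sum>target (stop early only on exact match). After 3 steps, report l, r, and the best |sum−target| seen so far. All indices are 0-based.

l=0, r=12, best |Δ|=12

l=0 r=15: -14+39=25 d=15 *, r--
l=0 r=14: -14+38=24 d=14 *, r--
l=0 r=13: -14+36=22 d=12 *, r--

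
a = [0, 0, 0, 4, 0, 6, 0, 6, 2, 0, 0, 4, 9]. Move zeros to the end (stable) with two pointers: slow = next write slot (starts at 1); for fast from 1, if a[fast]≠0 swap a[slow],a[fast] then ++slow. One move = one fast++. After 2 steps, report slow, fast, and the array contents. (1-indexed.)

slow=1 fast=1: a[fast]=0, fast++
slow=1 fast=2: a[fast]=0, fast++

slow=1, fast=3, a=[0, 0, 0, 4, 0, 6, 0, 6, 2, 0, 0, 4, 9]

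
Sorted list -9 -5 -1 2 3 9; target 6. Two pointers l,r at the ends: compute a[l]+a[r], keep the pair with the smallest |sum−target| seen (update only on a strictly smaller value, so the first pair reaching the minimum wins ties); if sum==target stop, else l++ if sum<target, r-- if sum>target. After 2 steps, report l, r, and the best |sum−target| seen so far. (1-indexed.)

l=3, r=6, best |Δ|=2

[1,6] -9+9=0 d=6 * → l++
[2,6] -5+9=4 d=2 * → l++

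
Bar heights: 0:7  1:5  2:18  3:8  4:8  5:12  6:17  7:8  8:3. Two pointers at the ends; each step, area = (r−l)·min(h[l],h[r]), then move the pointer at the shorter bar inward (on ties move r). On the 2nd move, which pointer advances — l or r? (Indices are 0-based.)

l=0 r=8: min(7,3)*8=24 best=24 *, r--
l=0 r=7: min(7,8)*7=49 best=49 *, l++

l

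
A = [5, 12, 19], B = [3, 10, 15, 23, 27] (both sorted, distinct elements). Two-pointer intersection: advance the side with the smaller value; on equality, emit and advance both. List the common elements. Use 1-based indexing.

[i=1,j=1] 5>3 → j++
[i=1,j=2] 5<10 → i++
[i=2,j=2] 12>10 → j++
[i=2,j=3] 12<15 → i++
[i=3,j=3] 19>15 → j++
[i=3,j=4] 19<23 → i++

intersection = []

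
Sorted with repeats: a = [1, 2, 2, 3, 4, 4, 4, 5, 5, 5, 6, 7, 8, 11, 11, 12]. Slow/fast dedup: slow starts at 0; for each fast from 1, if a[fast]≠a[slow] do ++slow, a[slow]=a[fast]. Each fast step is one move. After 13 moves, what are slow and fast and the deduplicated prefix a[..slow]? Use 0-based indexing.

slow=0 fast=1: a[fast]=2≠a[slow]=1 write a[1]=2, slow++,fast++
slow=1 fast=2: a[fast]=2=a[slow] dup, fast++
slow=1 fast=3: a[fast]=3≠a[slow]=2 write a[2]=3, slow++,fast++
slow=2 fast=4: a[fast]=4≠a[slow]=3 write a[3]=4, slow++,fast++
slow=3 fast=5: a[fast]=4=a[slow] dup, fast++
slow=3 fast=6: a[fast]=4=a[slow] dup, fast++
slow=3 fast=7: a[fast]=5≠a[slow]=4 write a[4]=5, slow++,fast++
slow=4 fast=8: a[fast]=5=a[slow] dup, fast++
slow=4 fast=9: a[fast]=5=a[slow] dup, fast++
slow=4 fast=10: a[fast]=6≠a[slow]=5 write a[5]=6, slow++,fast++
slow=5 fast=11: a[fast]=7≠a[slow]=6 write a[6]=7, slow++,fast++
slow=6 fast=12: a[fast]=8≠a[slow]=7 write a[7]=8, slow++,fast++
slow=7 fast=13: a[fast]=11≠a[slow]=8 write a[8]=11, slow++,fast++

slow=8, fast=14, prefix=[1, 2, 3, 4, 5, 6, 7, 8, 11]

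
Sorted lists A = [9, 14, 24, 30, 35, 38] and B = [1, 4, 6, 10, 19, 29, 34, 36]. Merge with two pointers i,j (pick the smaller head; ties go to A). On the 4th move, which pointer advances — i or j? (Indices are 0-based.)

i

[i=0,j=0] A[i]=9>B[j]=1 take 1 → j++
[i=0,j=1] A[i]=9>B[j]=4 take 4 → j++
[i=0,j=2] A[i]=9>B[j]=6 take 6 → j++
[i=0,j=3] A[i]=9<=B[j]=10 take 9 → i++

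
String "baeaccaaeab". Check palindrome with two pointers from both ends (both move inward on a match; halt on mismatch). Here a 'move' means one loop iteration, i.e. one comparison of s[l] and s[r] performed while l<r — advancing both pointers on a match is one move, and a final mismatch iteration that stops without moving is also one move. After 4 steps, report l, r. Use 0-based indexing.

l=4, r=6

[0,10] 'b'=='b' → l++,r--
[1,9] 'a'=='a' → l++,r--
[2,8] 'e'=='e' → l++,r--
[3,7] 'a'=='a' → l++,r--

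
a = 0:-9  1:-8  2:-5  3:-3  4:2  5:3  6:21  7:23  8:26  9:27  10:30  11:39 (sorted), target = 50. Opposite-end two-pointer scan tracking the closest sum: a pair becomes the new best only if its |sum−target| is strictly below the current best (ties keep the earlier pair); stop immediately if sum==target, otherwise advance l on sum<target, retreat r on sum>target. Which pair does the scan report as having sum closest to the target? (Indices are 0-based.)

pair (23, 27) with sum 50 (|Δ|=0)

[0,11] -9+39=30 d=20 * → l++
[1,11] -8+39=31 d=19 * → l++
[2,11] -5+39=34 d=16 * → l++
[3,11] -3+39=36 d=14 * → l++
[4,11] 2+39=41 d=9 * → l++
[5,11] 3+39=42 d=8 * → l++
[6,11] 21+39=60 d=10 → r--
[6,10] 21+30=51 d=1 * → r--
[6,9] 21+27=48 d=2 → l++
[7,9] 23+27=50 d=0 * → stop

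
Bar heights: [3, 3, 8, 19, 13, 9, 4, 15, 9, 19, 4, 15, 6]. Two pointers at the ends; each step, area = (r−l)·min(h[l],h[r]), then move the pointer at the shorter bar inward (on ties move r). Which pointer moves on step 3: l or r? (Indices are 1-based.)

r

l=1 r=13: min(3,6)*12=36 best=36 *, l++
l=2 r=13: min(3,6)*11=33 best=36, l++
l=3 r=13: min(8,6)*10=60 best=60 *, r--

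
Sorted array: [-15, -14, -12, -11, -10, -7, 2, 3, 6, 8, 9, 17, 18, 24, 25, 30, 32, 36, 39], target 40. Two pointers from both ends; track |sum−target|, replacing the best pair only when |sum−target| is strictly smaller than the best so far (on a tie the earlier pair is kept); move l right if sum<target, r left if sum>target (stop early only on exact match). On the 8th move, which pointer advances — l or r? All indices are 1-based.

l

[1,19] -15+39=24 d=16 * → l++
[2,19] -14+39=25 d=15 * → l++
[3,19] -12+39=27 d=13 * → l++
[4,19] -11+39=28 d=12 * → l++
[5,19] -10+39=29 d=11 * → l++
[6,19] -7+39=32 d=8 * → l++
[7,19] 2+39=41 d=1 * → r--
[7,18] 2+36=38 d=2 → l++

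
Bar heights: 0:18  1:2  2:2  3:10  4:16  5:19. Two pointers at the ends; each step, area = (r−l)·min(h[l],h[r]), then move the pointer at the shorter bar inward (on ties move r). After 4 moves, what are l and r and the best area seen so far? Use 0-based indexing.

l=4, r=5, best area=90

l=0 r=5: min(18,19)*5=90 best=90 *, l++
l=1 r=5: min(2,19)*4=8 best=90, l++
l=2 r=5: min(2,19)*3=6 best=90, l++
l=3 r=5: min(10,19)*2=20 best=90, l++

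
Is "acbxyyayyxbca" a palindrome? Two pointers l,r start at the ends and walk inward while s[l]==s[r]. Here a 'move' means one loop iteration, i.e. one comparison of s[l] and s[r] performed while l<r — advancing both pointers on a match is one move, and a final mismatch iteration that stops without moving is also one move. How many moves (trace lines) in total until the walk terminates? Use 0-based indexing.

6 moves

[0,12] 'a'=='a' → l++,r--
[1,11] 'c'=='c' → l++,r--
[2,10] 'b'=='b' → l++,r--
[3,9] 'x'=='x' → l++,r--
[4,8] 'y'=='y' → l++,r--
[5,7] 'y'=='y' → l++,r--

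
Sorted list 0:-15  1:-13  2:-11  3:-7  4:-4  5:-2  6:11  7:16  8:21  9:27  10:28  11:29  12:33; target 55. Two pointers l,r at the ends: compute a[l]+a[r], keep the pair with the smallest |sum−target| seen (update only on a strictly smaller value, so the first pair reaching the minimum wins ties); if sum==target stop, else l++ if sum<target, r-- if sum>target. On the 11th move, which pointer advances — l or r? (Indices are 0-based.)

r

l=0 r=12: -15+33=18 d=37 *, l++
l=1 r=12: -13+33=20 d=35 *, l++
l=2 r=12: -11+33=22 d=33 *, l++
l=3 r=12: -7+33=26 d=29 *, l++
l=4 r=12: -4+33=29 d=26 *, l++
l=5 r=12: -2+33=31 d=24 *, l++
l=6 r=12: 11+33=44 d=11 *, l++
l=7 r=12: 16+33=49 d=6 *, l++
l=8 r=12: 21+33=54 d=1 *, l++
l=9 r=12: 27+33=60 d=5, r--
l=9 r=11: 27+29=56 d=1, r--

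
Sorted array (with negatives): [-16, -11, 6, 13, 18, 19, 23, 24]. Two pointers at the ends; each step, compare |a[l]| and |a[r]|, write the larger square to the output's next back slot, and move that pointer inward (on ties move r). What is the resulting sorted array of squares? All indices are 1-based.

[1,8] |-16|<=|24| out[8]=576 → r--
[1,7] |-16|<=|23| out[7]=529 → r--
[1,6] |-16|<=|19| out[6]=361 → r--
[1,5] |-16|<=|18| out[5]=324 → r--
[1,4] |-16|>|13| out[4]=256 → l++
[2,4] |-11|<=|13| out[3]=169 → r--
[2,3] |-11|>|6| out[2]=121 → l++
[3,3] |6|<=|6| out[1]=36 → r--

[36, 121, 169, 256, 324, 361, 529, 576]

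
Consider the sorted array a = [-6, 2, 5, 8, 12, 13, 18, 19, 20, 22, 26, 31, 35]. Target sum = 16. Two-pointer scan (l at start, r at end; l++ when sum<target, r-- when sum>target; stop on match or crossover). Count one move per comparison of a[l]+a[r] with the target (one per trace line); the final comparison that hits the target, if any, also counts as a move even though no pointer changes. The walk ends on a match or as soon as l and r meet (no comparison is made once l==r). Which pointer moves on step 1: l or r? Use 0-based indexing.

r

[0,12] -6+35=29 >16 → r--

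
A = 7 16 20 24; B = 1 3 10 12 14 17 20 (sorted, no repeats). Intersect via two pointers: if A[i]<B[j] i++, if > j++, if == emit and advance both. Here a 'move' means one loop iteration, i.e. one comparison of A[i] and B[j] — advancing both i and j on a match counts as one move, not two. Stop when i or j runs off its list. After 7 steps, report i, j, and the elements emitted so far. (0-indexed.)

i=0 j=0: 7>1, j++
i=0 j=1: 7>3, j++
i=0 j=2: 7<10, i++
i=1 j=2: 16>10, j++
i=1 j=3: 16>12, j++
i=1 j=4: 16>14, j++
i=1 j=5: 16<17, i++

i=2, j=5, emitted=[]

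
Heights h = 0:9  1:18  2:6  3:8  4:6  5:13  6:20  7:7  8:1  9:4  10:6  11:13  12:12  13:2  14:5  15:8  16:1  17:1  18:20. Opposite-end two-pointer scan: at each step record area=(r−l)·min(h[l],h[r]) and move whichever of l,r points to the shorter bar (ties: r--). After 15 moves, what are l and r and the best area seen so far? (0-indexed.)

l=0 r=18: min(9,20)*18=162 best=162 *, l++
l=1 r=18: min(18,20)*17=306 best=306 *, l++
l=2 r=18: min(6,20)*16=96 best=306, l++
l=3 r=18: min(8,20)*15=120 best=306, l++
l=4 r=18: min(6,20)*14=84 best=306, l++
l=5 r=18: min(13,20)*13=169 best=306, l++
l=6 r=18: min(20,20)*12=240 best=306, r--
l=6 r=17: min(20,1)*11=11 best=306, r--
l=6 r=16: min(20,1)*10=10 best=306, r--
l=6 r=15: min(20,8)*9=72 best=306, r--
l=6 r=14: min(20,5)*8=40 best=306, r--
l=6 r=13: min(20,2)*7=14 best=306, r--
l=6 r=12: min(20,12)*6=72 best=306, r--
l=6 r=11: min(20,13)*5=65 best=306, r--
l=6 r=10: min(20,6)*4=24 best=306, r--

l=6, r=9, best area=306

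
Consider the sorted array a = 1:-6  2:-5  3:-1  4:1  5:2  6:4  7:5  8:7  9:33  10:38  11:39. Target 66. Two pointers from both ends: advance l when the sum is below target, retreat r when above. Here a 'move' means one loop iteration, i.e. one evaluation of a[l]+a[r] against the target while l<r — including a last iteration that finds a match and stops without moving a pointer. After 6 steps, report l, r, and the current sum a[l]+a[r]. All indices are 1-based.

[1,11] -6+39=33 <66 → l++
[2,11] -5+39=34 <66 → l++
[3,11] -1+39=38 <66 → l++
[4,11] 1+39=40 <66 → l++
[5,11] 2+39=41 <66 → l++
[6,11] 4+39=43 <66 → l++

l=7, r=11, sum=44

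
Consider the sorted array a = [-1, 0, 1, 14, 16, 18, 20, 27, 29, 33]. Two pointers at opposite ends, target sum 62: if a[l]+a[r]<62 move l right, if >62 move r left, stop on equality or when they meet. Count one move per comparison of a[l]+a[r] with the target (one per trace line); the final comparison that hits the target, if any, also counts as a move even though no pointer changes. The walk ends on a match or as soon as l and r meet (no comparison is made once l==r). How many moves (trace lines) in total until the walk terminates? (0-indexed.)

9 moves

[0,9] -1+33=32 <62 → l++
[1,9] 0+33=33 <62 → l++
[2,9] 1+33=34 <62 → l++
[3,9] 14+33=47 <62 → l++
[4,9] 16+33=49 <62 → l++
[5,9] 18+33=51 <62 → l++
[6,9] 20+33=53 <62 → l++
[7,9] 27+33=60 <62 → l++
[8,9] 29+33=62 → found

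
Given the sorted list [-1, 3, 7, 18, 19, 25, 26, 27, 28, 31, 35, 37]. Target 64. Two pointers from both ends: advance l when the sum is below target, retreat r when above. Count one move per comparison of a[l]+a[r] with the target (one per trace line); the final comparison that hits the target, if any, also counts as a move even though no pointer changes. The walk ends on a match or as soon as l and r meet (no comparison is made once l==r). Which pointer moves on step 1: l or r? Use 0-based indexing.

[0,11] -1+37=36 <64 → l++

l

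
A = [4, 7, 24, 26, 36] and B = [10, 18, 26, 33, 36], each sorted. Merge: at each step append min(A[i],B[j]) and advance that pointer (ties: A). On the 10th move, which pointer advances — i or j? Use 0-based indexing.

[i=0,j=0] A[i]=4<=B[j]=10 take 4 → i++
[i=1,j=0] A[i]=7<=B[j]=10 take 7 → i++
[i=2,j=0] A[i]=24>B[j]=10 take 10 → j++
[i=2,j=1] A[i]=24>B[j]=18 take 18 → j++
[i=2,j=2] A[i]=24<=B[j]=26 take 24 → i++
[i=3,j=2] A[i]=26<=B[j]=26 take 26 → i++
[i=4,j=2] A[i]=36>B[j]=26 take 26 → j++
[i=4,j=3] A[i]=36>B[j]=33 take 33 → j++
[i=4,j=4] A[i]=36<=B[j]=36 take 36 → i++
[i=5,j=4] A done, take B[j]=36 → j++

j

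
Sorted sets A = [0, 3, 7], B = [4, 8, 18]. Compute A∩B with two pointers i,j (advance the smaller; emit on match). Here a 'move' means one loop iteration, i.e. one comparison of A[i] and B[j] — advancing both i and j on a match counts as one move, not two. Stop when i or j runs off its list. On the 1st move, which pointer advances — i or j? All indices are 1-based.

i

[i=1,j=1] 0<4 → i++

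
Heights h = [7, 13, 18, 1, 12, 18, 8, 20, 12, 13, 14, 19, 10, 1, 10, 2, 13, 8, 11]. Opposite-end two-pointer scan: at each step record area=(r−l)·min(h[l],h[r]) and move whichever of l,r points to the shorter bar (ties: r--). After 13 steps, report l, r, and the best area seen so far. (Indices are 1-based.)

[1,19] min(7,11)*18=126 best=126 * → l++
[2,19] min(13,11)*17=187 best=187 * → r--
[2,18] min(13,8)*16=128 best=187 → r--
[2,17] min(13,13)*15=195 best=195 * → r--
[2,16] min(13,2)*14=28 best=195 → r--
[2,15] min(13,10)*13=130 best=195 → r--
[2,14] min(13,1)*12=12 best=195 → r--
[2,13] min(13,10)*11=110 best=195 → r--
[2,12] min(13,19)*10=130 best=195 → l++
[3,12] min(18,19)*9=162 best=195 → l++
[4,12] min(1,19)*8=8 best=195 → l++
[5,12] min(12,19)*7=84 best=195 → l++
[6,12] min(18,19)*6=108 best=195 → l++

l=7, r=12, best area=195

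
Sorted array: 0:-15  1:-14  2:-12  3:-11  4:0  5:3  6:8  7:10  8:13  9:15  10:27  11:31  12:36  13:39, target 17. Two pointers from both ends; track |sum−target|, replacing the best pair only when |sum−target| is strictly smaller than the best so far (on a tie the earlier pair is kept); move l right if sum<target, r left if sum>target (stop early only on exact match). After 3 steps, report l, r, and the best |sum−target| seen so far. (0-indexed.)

l=1, r=11, best |Δ|=1

[0,13] -15+39=24 d=7 * → r--
[0,12] -15+36=21 d=4 * → r--
[0,11] -15+31=16 d=1 * → l++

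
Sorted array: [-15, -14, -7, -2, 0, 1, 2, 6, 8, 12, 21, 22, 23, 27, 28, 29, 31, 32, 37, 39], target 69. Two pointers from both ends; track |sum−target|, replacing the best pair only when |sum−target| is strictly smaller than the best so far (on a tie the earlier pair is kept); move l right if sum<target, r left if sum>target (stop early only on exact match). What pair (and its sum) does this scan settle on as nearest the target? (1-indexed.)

pair (32, 37) with sum 69 (|Δ|=0)

[1,20] -15+39=24 d=45 * → l++
[2,20] -14+39=25 d=44 * → l++
[3,20] -7+39=32 d=37 * → l++
[4,20] -2+39=37 d=32 * → l++
[5,20] 0+39=39 d=30 * → l++
[6,20] 1+39=40 d=29 * → l++
[7,20] 2+39=41 d=28 * → l++
[8,20] 6+39=45 d=24 * → l++
[9,20] 8+39=47 d=22 * → l++
[10,20] 12+39=51 d=18 * → l++
[11,20] 21+39=60 d=9 * → l++
[12,20] 22+39=61 d=8 * → l++
[13,20] 23+39=62 d=7 * → l++
[14,20] 27+39=66 d=3 * → l++
[15,20] 28+39=67 d=2 * → l++
[16,20] 29+39=68 d=1 * → l++
[17,20] 31+39=70 d=1 → r--
[17,19] 31+37=68 d=1 → l++
[18,19] 32+37=69 d=0 * → stop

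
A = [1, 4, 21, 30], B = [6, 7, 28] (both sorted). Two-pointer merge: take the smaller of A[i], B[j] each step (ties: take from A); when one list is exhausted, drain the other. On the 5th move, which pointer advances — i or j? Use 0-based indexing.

i

i=0 j=0: A[i]=1<=B[j]=6 take 1, i++
i=1 j=0: A[i]=4<=B[j]=6 take 4, i++
i=2 j=0: A[i]=21>B[j]=6 take 6, j++
i=2 j=1: A[i]=21>B[j]=7 take 7, j++
i=2 j=2: A[i]=21<=B[j]=28 take 21, i++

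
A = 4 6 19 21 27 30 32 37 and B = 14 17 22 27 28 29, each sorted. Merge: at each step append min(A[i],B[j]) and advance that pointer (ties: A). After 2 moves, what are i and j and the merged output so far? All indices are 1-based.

i=1 j=1: A[i]=4<=B[j]=14 take 4, i++
i=2 j=1: A[i]=6<=B[j]=14 take 6, i++

i=3, j=1, merged so far=[4, 6]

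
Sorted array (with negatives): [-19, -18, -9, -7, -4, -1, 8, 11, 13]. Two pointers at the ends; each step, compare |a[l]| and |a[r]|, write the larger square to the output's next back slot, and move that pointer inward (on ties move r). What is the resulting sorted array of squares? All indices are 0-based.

[1, 16, 49, 64, 81, 121, 169, 324, 361]

l=0 r=8: |-19|>|13| out[8]=361, l++
l=1 r=8: |-18|>|13| out[7]=324, l++
l=2 r=8: |-9|<=|13| out[6]=169, r--
l=2 r=7: |-9|<=|11| out[5]=121, r--
l=2 r=6: |-9|>|8| out[4]=81, l++
l=3 r=6: |-7|<=|8| out[3]=64, r--
l=3 r=5: |-7|>|-1| out[2]=49, l++
l=4 r=5: |-4|>|-1| out[1]=16, l++
l=5 r=5: |-1|<=|-1| out[0]=1, r--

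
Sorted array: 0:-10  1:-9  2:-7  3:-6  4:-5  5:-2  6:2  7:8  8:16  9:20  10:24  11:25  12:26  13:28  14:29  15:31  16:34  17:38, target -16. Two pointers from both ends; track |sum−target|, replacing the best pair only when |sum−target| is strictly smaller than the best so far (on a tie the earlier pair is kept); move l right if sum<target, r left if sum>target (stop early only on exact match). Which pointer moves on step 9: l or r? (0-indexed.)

[0,17] -10+38=28 d=44 * → r--
[0,16] -10+34=24 d=40 * → r--
[0,15] -10+31=21 d=37 * → r--
[0,14] -10+29=19 d=35 * → r--
[0,13] -10+28=18 d=34 * → r--
[0,12] -10+26=16 d=32 * → r--
[0,11] -10+25=15 d=31 * → r--
[0,10] -10+24=14 d=30 * → r--
[0,9] -10+20=10 d=26 * → r--

r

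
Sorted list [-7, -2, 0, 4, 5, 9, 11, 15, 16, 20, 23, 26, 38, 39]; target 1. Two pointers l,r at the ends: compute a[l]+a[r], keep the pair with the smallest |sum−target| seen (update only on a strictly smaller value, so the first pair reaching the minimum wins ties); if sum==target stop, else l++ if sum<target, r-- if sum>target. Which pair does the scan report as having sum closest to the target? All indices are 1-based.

l=1 r=14: -7+39=32 d=31 *, r--
l=1 r=13: -7+38=31 d=30 *, r--
l=1 r=12: -7+26=19 d=18 *, r--
l=1 r=11: -7+23=16 d=15 *, r--
l=1 r=10: -7+20=13 d=12 *, r--
l=1 r=9: -7+16=9 d=8 *, r--
l=1 r=8: -7+15=8 d=7 *, r--
l=1 r=7: -7+11=4 d=3 *, r--
l=1 r=6: -7+9=2 d=1 *, r--
l=1 r=5: -7+5=-2 d=3, l++
l=2 r=5: -2+5=3 d=2, r--
l=2 r=4: -2+4=2 d=1, r--
l=2 r=3: -2+0=-2 d=3, l++

pair (-7, 9) with sum 2 (|Δ|=1)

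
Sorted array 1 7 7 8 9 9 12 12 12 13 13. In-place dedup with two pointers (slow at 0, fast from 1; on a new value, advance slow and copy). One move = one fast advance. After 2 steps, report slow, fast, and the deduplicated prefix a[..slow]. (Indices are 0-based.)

slow=0 fast=1: a[fast]=7≠a[slow]=1 write a[1]=7, slow++,fast++
slow=1 fast=2: a[fast]=7=a[slow] dup, fast++

slow=1, fast=3, prefix=[1, 7]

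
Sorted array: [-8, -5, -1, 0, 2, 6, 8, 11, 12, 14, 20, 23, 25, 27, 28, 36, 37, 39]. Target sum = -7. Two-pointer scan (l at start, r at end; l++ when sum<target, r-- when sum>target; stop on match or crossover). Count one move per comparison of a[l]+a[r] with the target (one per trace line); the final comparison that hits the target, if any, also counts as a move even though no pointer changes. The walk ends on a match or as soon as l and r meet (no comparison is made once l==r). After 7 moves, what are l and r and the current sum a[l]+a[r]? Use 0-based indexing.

l=0, r=10, sum=12

[0,17] -8+39=31 >-7 → r--
[0,16] -8+37=29 >-7 → r--
[0,15] -8+36=28 >-7 → r--
[0,14] -8+28=20 >-7 → r--
[0,13] -8+27=19 >-7 → r--
[0,12] -8+25=17 >-7 → r--
[0,11] -8+23=15 >-7 → r--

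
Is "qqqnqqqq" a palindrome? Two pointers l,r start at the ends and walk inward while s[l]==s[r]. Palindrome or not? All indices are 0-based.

l=0 r=7: 'q'=='q', l++,r--
l=1 r=6: 'q'=='q', l++,r--
l=2 r=5: 'q'=='q', l++,r--
l=3 r=4: 'n'!='q', stop

not a palindrome (mismatch at 3,4)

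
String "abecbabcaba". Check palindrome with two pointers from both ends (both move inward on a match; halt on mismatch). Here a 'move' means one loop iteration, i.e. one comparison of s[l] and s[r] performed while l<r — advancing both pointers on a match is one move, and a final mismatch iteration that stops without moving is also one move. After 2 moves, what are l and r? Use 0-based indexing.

[0,10] 'a'=='a' → l++,r--
[1,9] 'b'=='b' → l++,r--

l=2, r=8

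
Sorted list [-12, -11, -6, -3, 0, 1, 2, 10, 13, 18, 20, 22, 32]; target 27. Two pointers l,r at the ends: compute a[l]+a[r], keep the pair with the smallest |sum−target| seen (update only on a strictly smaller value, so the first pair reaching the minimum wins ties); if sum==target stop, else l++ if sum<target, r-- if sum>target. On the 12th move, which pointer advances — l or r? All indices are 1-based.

l

l=1 r=13: -12+32=20 d=7 *, l++
l=2 r=13: -11+32=21 d=6 *, l++
l=3 r=13: -6+32=26 d=1 *, l++
l=4 r=13: -3+32=29 d=2, r--
l=4 r=12: -3+22=19 d=8, l++
l=5 r=12: 0+22=22 d=5, l++
l=6 r=12: 1+22=23 d=4, l++
l=7 r=12: 2+22=24 d=3, l++
l=8 r=12: 10+22=32 d=5, r--
l=8 r=11: 10+20=30 d=3, r--
l=8 r=10: 10+18=28 d=1, r--
l=8 r=9: 10+13=23 d=4, l++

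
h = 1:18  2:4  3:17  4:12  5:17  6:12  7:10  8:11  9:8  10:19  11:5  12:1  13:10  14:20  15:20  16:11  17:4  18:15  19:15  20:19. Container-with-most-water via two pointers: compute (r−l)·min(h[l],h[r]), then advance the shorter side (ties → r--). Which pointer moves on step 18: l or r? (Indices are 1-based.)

l=1 r=20: min(18,19)*19=342 best=342 *, l++
l=2 r=20: min(4,19)*18=72 best=342, l++
l=3 r=20: min(17,19)*17=289 best=342, l++
l=4 r=20: min(12,19)*16=192 best=342, l++
l=5 r=20: min(17,19)*15=255 best=342, l++
l=6 r=20: min(12,19)*14=168 best=342, l++
l=7 r=20: min(10,19)*13=130 best=342, l++
l=8 r=20: min(11,19)*12=132 best=342, l++
l=9 r=20: min(8,19)*11=88 best=342, l++
l=10 r=20: min(19,19)*10=190 best=342, r--
l=10 r=19: min(19,15)*9=135 best=342, r--
l=10 r=18: min(19,15)*8=120 best=342, r--
l=10 r=17: min(19,4)*7=28 best=342, r--
l=10 r=16: min(19,11)*6=66 best=342, r--
l=10 r=15: min(19,20)*5=95 best=342, l++
l=11 r=15: min(5,20)*4=20 best=342, l++
l=12 r=15: min(1,20)*3=3 best=342, l++
l=13 r=15: min(10,20)*2=20 best=342, l++

l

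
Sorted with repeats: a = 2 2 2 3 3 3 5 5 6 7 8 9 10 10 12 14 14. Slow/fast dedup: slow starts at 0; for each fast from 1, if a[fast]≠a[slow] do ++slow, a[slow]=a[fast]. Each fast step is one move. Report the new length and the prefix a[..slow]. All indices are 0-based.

length 10; prefix = [2, 3, 5, 6, 7, 8, 9, 10, 12, 14]

slow=0 fast=1: a[fast]=2=a[slow] dup, fast++
slow=0 fast=2: a[fast]=2=a[slow] dup, fast++
slow=0 fast=3: a[fast]=3≠a[slow]=2 write a[1]=3, slow++,fast++
slow=1 fast=4: a[fast]=3=a[slow] dup, fast++
slow=1 fast=5: a[fast]=3=a[slow] dup, fast++
slow=1 fast=6: a[fast]=5≠a[slow]=3 write a[2]=5, slow++,fast++
slow=2 fast=7: a[fast]=5=a[slow] dup, fast++
slow=2 fast=8: a[fast]=6≠a[slow]=5 write a[3]=6, slow++,fast++
slow=3 fast=9: a[fast]=7≠a[slow]=6 write a[4]=7, slow++,fast++
slow=4 fast=10: a[fast]=8≠a[slow]=7 write a[5]=8, slow++,fast++
slow=5 fast=11: a[fast]=9≠a[slow]=8 write a[6]=9, slow++,fast++
slow=6 fast=12: a[fast]=10≠a[slow]=9 write a[7]=10, slow++,fast++
slow=7 fast=13: a[fast]=10=a[slow] dup, fast++
slow=7 fast=14: a[fast]=12≠a[slow]=10 write a[8]=12, slow++,fast++
slow=8 fast=15: a[fast]=14≠a[slow]=12 write a[9]=14, slow++,fast++
slow=9 fast=16: a[fast]=14=a[slow] dup, fast++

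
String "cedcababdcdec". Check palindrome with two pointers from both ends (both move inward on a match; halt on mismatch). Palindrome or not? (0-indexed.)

[0,12] 'c'=='c' → l++,r--
[1,11] 'e'=='e' → l++,r--
[2,10] 'd'=='d' → l++,r--
[3,9] 'c'=='c' → l++,r--
[4,8] 'a'!='d' → stop

not a palindrome (mismatch at 4,8)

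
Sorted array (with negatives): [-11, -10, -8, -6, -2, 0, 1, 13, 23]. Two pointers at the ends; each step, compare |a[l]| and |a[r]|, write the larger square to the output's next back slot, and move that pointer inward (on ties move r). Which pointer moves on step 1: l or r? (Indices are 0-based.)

r

l=0 r=8: |-11|<=|23| out[8]=529, r--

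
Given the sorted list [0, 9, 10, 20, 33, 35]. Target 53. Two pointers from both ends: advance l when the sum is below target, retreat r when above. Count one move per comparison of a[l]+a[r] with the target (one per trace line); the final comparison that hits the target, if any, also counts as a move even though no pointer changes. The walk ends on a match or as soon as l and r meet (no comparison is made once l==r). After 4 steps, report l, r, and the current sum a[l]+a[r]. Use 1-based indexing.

l=4, r=5, sum=53

[1,6] 0+35=35 <53 → l++
[2,6] 9+35=44 <53 → l++
[3,6] 10+35=45 <53 → l++
[4,6] 20+35=55 >53 → r--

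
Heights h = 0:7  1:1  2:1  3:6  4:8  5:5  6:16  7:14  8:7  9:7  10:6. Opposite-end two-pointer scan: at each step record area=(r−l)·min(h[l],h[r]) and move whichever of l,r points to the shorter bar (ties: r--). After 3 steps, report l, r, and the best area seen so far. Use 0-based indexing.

l=0 r=10: min(7,6)*10=60 best=60 *, r--
l=0 r=9: min(7,7)*9=63 best=63 *, r--
l=0 r=8: min(7,7)*8=56 best=63, r--

l=0, r=7, best area=63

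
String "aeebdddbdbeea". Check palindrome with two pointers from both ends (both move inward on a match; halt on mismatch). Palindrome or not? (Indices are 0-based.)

not a palindrome (mismatch at 5,7)

[0,12] 'a'=='a' → l++,r--
[1,11] 'e'=='e' → l++,r--
[2,10] 'e'=='e' → l++,r--
[3,9] 'b'=='b' → l++,r--
[4,8] 'd'=='d' → l++,r--
[5,7] 'd'!='b' → stop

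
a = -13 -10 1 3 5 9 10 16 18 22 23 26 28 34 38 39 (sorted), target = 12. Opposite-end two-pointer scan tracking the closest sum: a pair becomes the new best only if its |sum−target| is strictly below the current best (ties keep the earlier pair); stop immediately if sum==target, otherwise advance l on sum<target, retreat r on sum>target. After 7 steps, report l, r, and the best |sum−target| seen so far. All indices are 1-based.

l=2, r=10, best |Δ|=1

l=1 r=16: -13+39=26 d=14 *, r--
l=1 r=15: -13+38=25 d=13 *, r--
l=1 r=14: -13+34=21 d=9 *, r--
l=1 r=13: -13+28=15 d=3 *, r--
l=1 r=12: -13+26=13 d=1 *, r--
l=1 r=11: -13+23=10 d=2, l++
l=2 r=11: -10+23=13 d=1, r--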